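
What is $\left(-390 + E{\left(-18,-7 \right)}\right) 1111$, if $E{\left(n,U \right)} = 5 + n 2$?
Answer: $-467731$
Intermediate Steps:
$E{\left(n,U \right)} = 5 + 2 n$
$\left(-390 + E{\left(-18,-7 \right)}\right) 1111 = \left(-390 + \left(5 + 2 \left(-18\right)\right)\right) 1111 = \left(-390 + \left(5 - 36\right)\right) 1111 = \left(-390 - 31\right) 1111 = \left(-421\right) 1111 = -467731$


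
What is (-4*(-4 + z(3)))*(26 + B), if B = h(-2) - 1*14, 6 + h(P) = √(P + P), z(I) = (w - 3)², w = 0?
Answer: -120 - 40*I ≈ -120.0 - 40.0*I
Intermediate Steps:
z(I) = 9 (z(I) = (0 - 3)² = (-3)² = 9)
h(P) = -6 + √2*√P (h(P) = -6 + √(P + P) = -6 + √(2*P) = -6 + √2*√P)
B = -20 + 2*I (B = (-6 + √2*√(-2)) - 1*14 = (-6 + √2*(I*√2)) - 14 = (-6 + 2*I) - 14 = -20 + 2*I ≈ -20.0 + 2.0*I)
(-4*(-4 + z(3)))*(26 + B) = (-4*(-4 + 9))*(26 + (-20 + 2*I)) = (-4*5)*(6 + 2*I) = -20*(6 + 2*I) = -120 - 40*I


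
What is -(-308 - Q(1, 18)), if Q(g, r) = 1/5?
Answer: 1541/5 ≈ 308.20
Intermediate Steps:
Q(g, r) = 1/5
-(-308 - Q(1, 18)) = -(-308 - 1*1/5) = -(-308 - 1/5) = -1*(-1541/5) = 1541/5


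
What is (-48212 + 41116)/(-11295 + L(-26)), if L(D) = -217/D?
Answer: 184496/293453 ≈ 0.62871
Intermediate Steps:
(-48212 + 41116)/(-11295 + L(-26)) = (-48212 + 41116)/(-11295 - 217/(-26)) = -7096/(-11295 - 217*(-1/26)) = -7096/(-11295 + 217/26) = -7096/(-293453/26) = -7096*(-26/293453) = 184496/293453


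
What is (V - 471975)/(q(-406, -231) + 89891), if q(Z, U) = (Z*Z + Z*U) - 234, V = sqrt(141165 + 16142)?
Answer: -157325/116093 + sqrt(157307)/348279 ≈ -1.3540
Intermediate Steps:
V = sqrt(157307) ≈ 396.62
q(Z, U) = -234 + Z**2 + U*Z (q(Z, U) = (Z**2 + U*Z) - 234 = -234 + Z**2 + U*Z)
(V - 471975)/(q(-406, -231) + 89891) = (sqrt(157307) - 471975)/((-234 + (-406)**2 - 231*(-406)) + 89891) = (-471975 + sqrt(157307))/((-234 + 164836 + 93786) + 89891) = (-471975 + sqrt(157307))/(258388 + 89891) = (-471975 + sqrt(157307))/348279 = (-471975 + sqrt(157307))*(1/348279) = -157325/116093 + sqrt(157307)/348279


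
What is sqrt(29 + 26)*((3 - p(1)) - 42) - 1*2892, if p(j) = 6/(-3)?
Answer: -2892 - 37*sqrt(55) ≈ -3166.4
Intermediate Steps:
p(j) = -2 (p(j) = 6*(-1/3) = -2)
sqrt(29 + 26)*((3 - p(1)) - 42) - 1*2892 = sqrt(29 + 26)*((3 - 1*(-2)) - 42) - 1*2892 = sqrt(55)*((3 + 2) - 42) - 2892 = sqrt(55)*(5 - 42) - 2892 = sqrt(55)*(-37) - 2892 = -37*sqrt(55) - 2892 = -2892 - 37*sqrt(55)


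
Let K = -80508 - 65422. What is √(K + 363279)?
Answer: √217349 ≈ 466.21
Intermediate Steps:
K = -145930
√(K + 363279) = √(-145930 + 363279) = √217349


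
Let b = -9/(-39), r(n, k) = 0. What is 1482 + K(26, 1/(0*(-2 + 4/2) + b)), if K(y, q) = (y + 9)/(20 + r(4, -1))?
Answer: 5935/4 ≈ 1483.8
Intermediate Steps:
b = 3/13 (b = -9*(-1/39) = 3/13 ≈ 0.23077)
K(y, q) = 9/20 + y/20 (K(y, q) = (y + 9)/(20 + 0) = (9 + y)/20 = (9 + y)*(1/20) = 9/20 + y/20)
1482 + K(26, 1/(0*(-2 + 4/2) + b)) = 1482 + (9/20 + (1/20)*26) = 1482 + (9/20 + 13/10) = 1482 + 7/4 = 5935/4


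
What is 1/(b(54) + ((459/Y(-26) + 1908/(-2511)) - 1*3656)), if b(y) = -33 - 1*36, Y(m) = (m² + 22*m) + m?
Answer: -7254/26983975 ≈ -0.00026883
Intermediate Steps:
Y(m) = m² + 23*m
b(y) = -69 (b(y) = -33 - 36 = -69)
1/(b(54) + ((459/Y(-26) + 1908/(-2511)) - 1*3656)) = 1/(-69 + ((459/((-26*(23 - 26))) + 1908/(-2511)) - 1*3656)) = 1/(-69 + ((459/((-26*(-3))) + 1908*(-1/2511)) - 3656)) = 1/(-69 + ((459/78 - 212/279) - 3656)) = 1/(-69 + ((459*(1/78) - 212/279) - 3656)) = 1/(-69 + ((153/26 - 212/279) - 3656)) = 1/(-69 + (37175/7254 - 3656)) = 1/(-69 - 26483449/7254) = 1/(-26983975/7254) = -7254/26983975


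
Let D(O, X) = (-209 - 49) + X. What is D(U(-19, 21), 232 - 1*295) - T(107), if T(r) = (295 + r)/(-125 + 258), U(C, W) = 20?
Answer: -43095/133 ≈ -324.02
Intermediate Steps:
T(r) = 295/133 + r/133 (T(r) = (295 + r)/133 = (295 + r)*(1/133) = 295/133 + r/133)
D(O, X) = -258 + X
D(U(-19, 21), 232 - 1*295) - T(107) = (-258 + (232 - 1*295)) - (295/133 + (1/133)*107) = (-258 + (232 - 295)) - (295/133 + 107/133) = (-258 - 63) - 1*402/133 = -321 - 402/133 = -43095/133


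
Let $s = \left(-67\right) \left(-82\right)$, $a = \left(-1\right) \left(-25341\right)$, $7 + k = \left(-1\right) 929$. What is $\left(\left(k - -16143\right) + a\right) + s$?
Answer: $46042$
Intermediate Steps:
$k = -936$ ($k = -7 - 929 = -936$)
$a = 25341$
$s = 5494$
$\left(\left(k - -16143\right) + a\right) + s = \left(\left(-936 - -16143\right) + 25341\right) + 5494 = \left(\left(-936 + 16143\right) + 25341\right) + 5494 = \left(15207 + 25341\right) + 5494 = 40548 + 5494 = 46042$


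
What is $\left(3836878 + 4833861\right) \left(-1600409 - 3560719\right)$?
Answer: $-44750793833592$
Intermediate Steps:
$\left(3836878 + 4833861\right) \left(-1600409 - 3560719\right) = 8670739 \left(-5161128\right) = -44750793833592$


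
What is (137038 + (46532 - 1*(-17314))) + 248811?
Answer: 449695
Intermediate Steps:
(137038 + (46532 - 1*(-17314))) + 248811 = (137038 + (46532 + 17314)) + 248811 = (137038 + 63846) + 248811 = 200884 + 248811 = 449695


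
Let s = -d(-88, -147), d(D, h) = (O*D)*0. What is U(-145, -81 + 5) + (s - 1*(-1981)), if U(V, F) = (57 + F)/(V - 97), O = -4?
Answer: 479421/242 ≈ 1981.1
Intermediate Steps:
d(D, h) = 0 (d(D, h) = -4*D*0 = 0)
s = 0 (s = -1*0 = 0)
U(V, F) = (57 + F)/(-97 + V)
U(-145, -81 + 5) + (s - 1*(-1981)) = (57 + (-81 + 5))/(-97 - 145) + (0 - 1*(-1981)) = (57 - 76)/(-242) + (0 + 1981) = -1/242*(-19) + 1981 = 19/242 + 1981 = 479421/242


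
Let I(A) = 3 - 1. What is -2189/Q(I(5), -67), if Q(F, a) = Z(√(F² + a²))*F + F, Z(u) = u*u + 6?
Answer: -2189/9000 ≈ -0.24322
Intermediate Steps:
Z(u) = 6 + u² (Z(u) = u² + 6 = 6 + u²)
I(A) = 2
Q(F, a) = F + F*(6 + F² + a²) (Q(F, a) = (6 + (√(F² + a²))²)*F + F = (6 + (F² + a²))*F + F = (6 + F² + a²)*F + F = F*(6 + F² + a²) + F = F + F*(6 + F² + a²))
-2189/Q(I(5), -67) = -2189*1/(2*(7 + 2² + (-67)²)) = -2189*1/(2*(7 + 4 + 4489)) = -2189/(2*4500) = -2189/9000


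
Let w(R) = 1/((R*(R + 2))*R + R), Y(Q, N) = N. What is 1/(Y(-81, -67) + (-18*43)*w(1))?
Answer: -2/521 ≈ -0.0038388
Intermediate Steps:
w(R) = 1/(R + R**2*(2 + R)) (w(R) = 1/((R*(2 + R))*R + R) = 1/(R**2*(2 + R) + R) = 1/(R + R**2*(2 + R)))
1/(Y(-81, -67) + (-18*43)*w(1)) = 1/(-67 + (-18*43)*(1/(1*(1 + 1**2 + 2*1)))) = 1/(-67 - 774/(1 + 1 + 2)) = 1/(-67 - 774/4) = 1/(-67 - 774*1/4) = 1/(-67 - 387/2) = 1/(-521/2) = -2/521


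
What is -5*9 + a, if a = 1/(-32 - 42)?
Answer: -3331/74 ≈ -45.013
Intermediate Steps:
a = -1/74 (a = 1/(-74) = -1/74 ≈ -0.013514)
-5*9 + a = -5*9 - 1/74 = -45 - 1/74 = -3331/74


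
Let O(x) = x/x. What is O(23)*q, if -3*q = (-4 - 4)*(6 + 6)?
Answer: 32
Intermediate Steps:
O(x) = 1
q = 32 (q = -(-4 - 4)*(6 + 6)/3 = -(-8)*12/3 = -1/3*(-96) = 32)
O(23)*q = 1*32 = 32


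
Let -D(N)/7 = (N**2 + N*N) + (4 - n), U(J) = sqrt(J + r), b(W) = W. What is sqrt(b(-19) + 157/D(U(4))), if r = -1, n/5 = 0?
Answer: I*sqrt(104090)/70 ≈ 4.609*I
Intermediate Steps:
n = 0 (n = 5*0 = 0)
U(J) = sqrt(-1 + J) (U(J) = sqrt(J - 1) = sqrt(-1 + J))
D(N) = -28 - 14*N**2 (D(N) = -7*((N**2 + N*N) + (4 - 1*0)) = -7*((N**2 + N**2) + (4 + 0)) = -7*(2*N**2 + 4) = -7*(4 + 2*N**2) = -28 - 14*N**2)
sqrt(b(-19) + 157/D(U(4))) = sqrt(-19 + 157/(-28 - 14*(sqrt(-1 + 4))**2)) = sqrt(-19 + 157/(-28 - 14*(sqrt(3))**2)) = sqrt(-19 + 157/(-28 - 14*3)) = sqrt(-19 + 157/(-28 - 42)) = sqrt(-19 + 157/(-70)) = sqrt(-19 + 157*(-1/70)) = sqrt(-19 - 157/70) = sqrt(-1487/70) = I*sqrt(104090)/70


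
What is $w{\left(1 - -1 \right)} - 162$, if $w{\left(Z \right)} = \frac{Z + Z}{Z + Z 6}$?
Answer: $- \frac{1132}{7} \approx -161.71$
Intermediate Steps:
$w{\left(Z \right)} = \frac{2}{7}$ ($w{\left(Z \right)} = \frac{2 Z}{Z + 6 Z} = \frac{2 Z}{7 Z} = 2 Z \frac{1}{7 Z} = \frac{2}{7}$)
$w{\left(1 - -1 \right)} - 162 = \frac{2}{7} - 162 = - \frac{1132}{7}$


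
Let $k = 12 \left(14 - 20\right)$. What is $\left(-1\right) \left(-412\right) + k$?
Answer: $340$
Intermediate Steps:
$k = -72$ ($k = 12 \left(-6\right) = -72$)
$\left(-1\right) \left(-412\right) + k = \left(-1\right) \left(-412\right) - 72 = 412 - 72 = 340$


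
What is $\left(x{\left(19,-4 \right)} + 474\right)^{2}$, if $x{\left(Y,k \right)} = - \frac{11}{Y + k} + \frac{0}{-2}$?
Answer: $\frac{50395801}{225} \approx 2.2398 \cdot 10^{5}$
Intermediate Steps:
$x{\left(Y,k \right)} = - \frac{11}{Y + k}$ ($x{\left(Y,k \right)} = - \frac{11}{Y + k} + 0 \left(- \frac{1}{2}\right) = - \frac{11}{Y + k} + 0 = - \frac{11}{Y + k}$)
$\left(x{\left(19,-4 \right)} + 474\right)^{2} = \left(- \frac{11}{19 - 4} + 474\right)^{2} = \left(- \frac{11}{15} + 474\right)^{2} = \left(\frac{7099}{15}\right)^{2} = \frac{50395801}{225}$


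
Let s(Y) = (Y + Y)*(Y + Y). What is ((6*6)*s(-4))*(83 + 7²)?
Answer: 304128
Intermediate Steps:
s(Y) = 4*Y² (s(Y) = (2*Y)*(2*Y) = 4*Y²)
((6*6)*s(-4))*(83 + 7²) = ((6*6)*(4*(-4)²))*(83 + 7²) = (36*(4*16))*(83 + 49) = (36*64)*132 = 2304*132 = 304128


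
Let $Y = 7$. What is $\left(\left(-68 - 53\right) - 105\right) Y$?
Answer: $-1582$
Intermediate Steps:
$\left(\left(-68 - 53\right) - 105\right) Y = \left(\left(-68 - 53\right) - 105\right) 7 = \left(-121 - 105\right) 7 = \left(-226\right) 7 = -1582$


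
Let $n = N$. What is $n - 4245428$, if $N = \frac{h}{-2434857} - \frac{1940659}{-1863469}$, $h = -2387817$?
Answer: $- \frac{6420896222997046796}{1512426846311} \approx -4.2454 \cdot 10^{6}$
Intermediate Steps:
$N = \frac{3058283369312}{1512426846311}$ ($N = - \frac{2387817}{-2434857} - \frac{1940659}{-1863469} = \left(-2387817\right) \left(- \frac{1}{2434857}\right) - - \frac{1940659}{1863469} = \frac{795939}{811619} + \frac{1940659}{1863469} = \frac{3058283369312}{1512426846311} \approx 2.0221$)
$n = \frac{3058283369312}{1512426846311} \approx 2.0221$
$n - 4245428 = \frac{3058283369312}{1512426846311} - 4245428 = - \frac{6420896222997046796}{1512426846311}$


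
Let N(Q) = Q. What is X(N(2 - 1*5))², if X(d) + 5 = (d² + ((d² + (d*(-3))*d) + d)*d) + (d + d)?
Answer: 3721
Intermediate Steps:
X(d) = -5 + d² + 2*d + d*(d - 2*d²) (X(d) = -5 + ((d² + ((d² + (d*(-3))*d) + d)*d) + (d + d)) = -5 + ((d² + ((d² + (-3*d)*d) + d)*d) + 2*d) = -5 + ((d² + ((d² - 3*d²) + d)*d) + 2*d) = -5 + ((d² + (-2*d² + d)*d) + 2*d) = -5 + ((d² + (d - 2*d²)*d) + 2*d) = -5 + ((d² + d*(d - 2*d²)) + 2*d) = -5 + (d² + 2*d + d*(d - 2*d²)) = -5 + d² + 2*d + d*(d - 2*d²))
X(N(2 - 1*5))² = (-5 - 2*(2 - 1*5)³ + 2*(2 - 1*5) + 2*(2 - 1*5)²)² = (-5 - 2*(2 - 5)³ + 2*(2 - 5) + 2*(2 - 5)²)² = (-5 - 2*(-3)³ + 2*(-3) + 2*(-3)²)² = (-5 - 2*(-27) - 6 + 2*9)² = (-5 + 54 - 6 + 18)² = 61² = 3721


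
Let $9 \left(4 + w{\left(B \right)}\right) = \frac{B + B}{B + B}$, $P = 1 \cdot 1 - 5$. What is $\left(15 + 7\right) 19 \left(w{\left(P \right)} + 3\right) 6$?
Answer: $- \frac{6688}{3} \approx -2229.3$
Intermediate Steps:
$P = -4$ ($P = 1 - 5 = -4$)
$w{\left(B \right)} = - \frac{35}{9}$ ($w{\left(B \right)} = -4 + \frac{\left(B + B\right) \frac{1}{B + B}}{9} = -4 + \frac{2 B \frac{1}{2 B}}{9} = -4 + \frac{1}{9} \cdot 1 = -4 + \frac{1}{9} = - \frac{35}{9}$)
$\left(15 + 7\right) 19 \left(w{\left(P \right)} + 3\right) 6 = \left(15 + 7\right) 19 \left(- \frac{35}{9} + 3\right) 6 = 22 \cdot 19 \left(\left(- \frac{8}{9}\right) 6\right) = 418 \left(- \frac{16}{3}\right) = - \frac{6688}{3}$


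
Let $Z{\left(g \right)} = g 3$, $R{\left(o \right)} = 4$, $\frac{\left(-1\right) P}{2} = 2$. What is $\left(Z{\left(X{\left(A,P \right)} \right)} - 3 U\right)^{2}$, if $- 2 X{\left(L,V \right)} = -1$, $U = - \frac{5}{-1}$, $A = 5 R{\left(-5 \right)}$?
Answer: $\frac{729}{4} \approx 182.25$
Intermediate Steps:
$P = -4$ ($P = \left(-2\right) 2 = -4$)
$A = 20$ ($A = 5 \cdot 4 = 20$)
$U = 5$ ($U = \left(-5\right) \left(-1\right) = 5$)
$X{\left(L,V \right)} = \frac{1}{2}$ ($X{\left(L,V \right)} = \left(- \frac{1}{2}\right) \left(-1\right) = \frac{1}{2}$)
$Z{\left(g \right)} = 3 g$
$\left(Z{\left(X{\left(A,P \right)} \right)} - 3 U\right)^{2} = \left(3 \cdot \frac{1}{2} - 15\right)^{2} = \left(\frac{3}{2} - 15\right)^{2} = \left(- \frac{27}{2}\right)^{2} = \frac{729}{4}$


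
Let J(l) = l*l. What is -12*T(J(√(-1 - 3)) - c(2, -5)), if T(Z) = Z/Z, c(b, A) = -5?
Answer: -12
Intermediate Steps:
J(l) = l²
T(Z) = 1
-12*T(J(√(-1 - 3)) - c(2, -5)) = -12*1 = -12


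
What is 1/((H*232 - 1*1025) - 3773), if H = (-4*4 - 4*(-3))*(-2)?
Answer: -1/2942 ≈ -0.00033990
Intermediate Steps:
H = 8 (H = (-16 + 12)*(-2) = -4*(-2) = 8)
1/((H*232 - 1*1025) - 3773) = 1/((8*232 - 1*1025) - 3773) = 1/((1856 - 1025) - 3773) = 1/(831 - 3773) = 1/(-2942) = -1/2942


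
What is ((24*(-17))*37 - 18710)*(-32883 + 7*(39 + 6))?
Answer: 1100993808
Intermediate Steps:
((24*(-17))*37 - 18710)*(-32883 + 7*(39 + 6)) = (-408*37 - 18710)*(-32883 + 7*45) = (-15096 - 18710)*(-32883 + 315) = -33806*(-32568) = 1100993808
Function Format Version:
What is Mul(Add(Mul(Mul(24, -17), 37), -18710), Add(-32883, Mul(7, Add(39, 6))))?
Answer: 1100993808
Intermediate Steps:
Mul(Add(Mul(Mul(24, -17), 37), -18710), Add(-32883, Mul(7, Add(39, 6)))) = Mul(Add(Mul(-408, 37), -18710), Add(-32883, Mul(7, 45))) = Mul(Add(-15096, -18710), Add(-32883, 315)) = Mul(-33806, -32568) = 1100993808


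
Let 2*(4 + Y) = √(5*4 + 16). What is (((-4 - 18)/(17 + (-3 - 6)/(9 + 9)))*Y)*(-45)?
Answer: -60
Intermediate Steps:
Y = -1 (Y = -4 + √(5*4 + 16)/2 = -4 + √(20 + 16)/2 = -4 + √36/2 = -4 + (½)*6 = -4 + 3 = -1)
(((-4 - 18)/(17 + (-3 - 6)/(9 + 9)))*Y)*(-45) = (((-4 - 18)/(17 + (-3 - 6)/(9 + 9)))*(-1))*(-45) = (-22/(17 - 9/18)*(-1))*(-45) = (-22/(17 - 9*1/18)*(-1))*(-45) = (-22/(17 - ½)*(-1))*(-45) = (-22/33/2*(-1))*(-45) = (-22*2/33*(-1))*(-45) = -4/3*(-1)*(-45) = (4/3)*(-45) = -60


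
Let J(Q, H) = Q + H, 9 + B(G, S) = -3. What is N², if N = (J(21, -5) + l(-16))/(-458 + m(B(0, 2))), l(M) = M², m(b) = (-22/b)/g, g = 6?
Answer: 95883264/271491529 ≈ 0.35317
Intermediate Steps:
B(G, S) = -12 (B(G, S) = -9 - 3 = -12)
m(b) = -11/(3*b) (m(b) = -22/b/6 = -22/b*(⅙) = -11/(3*b))
J(Q, H) = H + Q
N = -9792/16477 (N = ((-5 + 21) + (-16)²)/(-458 - 11/3/(-12)) = (16 + 256)/(-458 - 11/3*(-1/12)) = 272/(-458 + 11/36) = 272/(-16477/36) = 272*(-36/16477) = -9792/16477 ≈ -0.59428)
N² = (-9792/16477)² = 95883264/271491529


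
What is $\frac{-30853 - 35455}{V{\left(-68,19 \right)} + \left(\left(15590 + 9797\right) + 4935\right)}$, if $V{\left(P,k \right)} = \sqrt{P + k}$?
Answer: $- \frac{2010591176}{919423733} + \frac{464156 i}{919423733} \approx -2.1868 + 0.00050483 i$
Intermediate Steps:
$\frac{-30853 - 35455}{V{\left(-68,19 \right)} + \left(\left(15590 + 9797\right) + 4935\right)} = \frac{-30853 - 35455}{\sqrt{-68 + 19} + \left(\left(15590 + 9797\right) + 4935\right)} = - \frac{66308}{\sqrt{-49} + \left(25387 + 4935\right)} = - \frac{66308}{7 i + 30322} = - \frac{66308}{30322 + 7 i} = - 66308 \frac{30322 - 7 i}{919423733} = - \frac{66308 \left(30322 - 7 i\right)}{919423733}$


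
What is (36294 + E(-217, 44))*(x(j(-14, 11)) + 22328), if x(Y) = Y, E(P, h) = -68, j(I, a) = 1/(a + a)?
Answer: 8897413521/11 ≈ 8.0886e+8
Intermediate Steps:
j(I, a) = 1/(2*a)
(36294 + E(-217, 44))*(x(j(-14, 11)) + 22328) = (36294 - 68)*((½)/11 + 22328) = 36226*((½)*(1/11) + 22328) = 36226*(1/22 + 22328) = 36226*(491217/22) = 8897413521/11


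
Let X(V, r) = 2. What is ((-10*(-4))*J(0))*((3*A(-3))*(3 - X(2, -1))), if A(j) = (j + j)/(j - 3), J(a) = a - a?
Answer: 0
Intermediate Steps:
J(a) = 0
A(j) = 2*j/(-3 + j) (A(j) = (2*j)/(-3 + j) = 2*j/(-3 + j))
((-10*(-4))*J(0))*((3*A(-3))*(3 - X(2, -1))) = (-10*(-4)*0)*((3*(2*(-3)/(-3 - 3)))*(3 - 1*2)) = (40*0)*((3*(2*(-3)/(-6)))*(3 - 2)) = 0*((3*(2*(-3)*(-⅙)))*1) = 0*((3*1)*1) = 0*(3*1) = 0*3 = 0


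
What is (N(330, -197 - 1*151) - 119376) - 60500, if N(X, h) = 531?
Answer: -179345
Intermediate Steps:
(N(330, -197 - 1*151) - 119376) - 60500 = (531 - 119376) - 60500 = -118845 - 60500 = -179345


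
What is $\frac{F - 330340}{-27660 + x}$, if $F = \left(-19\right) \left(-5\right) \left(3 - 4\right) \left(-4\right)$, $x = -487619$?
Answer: $\frac{329960}{515279} \approx 0.64035$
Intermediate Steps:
$F = 380$ ($F = 95 \left(\left(-1\right) \left(-4\right)\right) = 95 \cdot 4 = 380$)
$\frac{F - 330340}{-27660 + x} = \frac{380 - 330340}{-27660 - 487619} = - \frac{329960}{-515279} = \left(-329960\right) \left(- \frac{1}{515279}\right) = \frac{329960}{515279}$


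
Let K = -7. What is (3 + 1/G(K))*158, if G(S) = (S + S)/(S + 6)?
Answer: 3397/7 ≈ 485.29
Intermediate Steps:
G(S) = 2*S/(6 + S) (G(S) = (2*S)/(6 + S) = 2*S/(6 + S))
(3 + 1/G(K))*158 = (3 + 1/(2*(-7)/(6 - 7)))*158 = (3 + 1/(2*(-7)/(-1)))*158 = (3 + 1/(2*(-7)*(-1)))*158 = (3 + 1/14)*158 = (43/14)*158 = 3397/7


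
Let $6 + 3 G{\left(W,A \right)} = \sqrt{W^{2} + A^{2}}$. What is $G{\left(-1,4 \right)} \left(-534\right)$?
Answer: $1068 - 178 \sqrt{17} \approx 334.09$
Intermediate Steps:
$G{\left(W,A \right)} = -2 + \frac{\sqrt{A^{2} + W^{2}}}{3}$ ($G{\left(W,A \right)} = -2 + \frac{\sqrt{W^{2} + A^{2}}}{3} = -2 + \frac{\sqrt{A^{2} + W^{2}}}{3}$)
$G{\left(-1,4 \right)} \left(-534\right) = \left(-2 + \frac{\sqrt{4^{2} + \left(-1\right)^{2}}}{3}\right) \left(-534\right) = \left(-2 + \frac{\sqrt{16 + 1}}{3}\right) \left(-534\right) = \left(-2 + \frac{\sqrt{17}}{3}\right) \left(-534\right) = 1068 - 178 \sqrt{17}$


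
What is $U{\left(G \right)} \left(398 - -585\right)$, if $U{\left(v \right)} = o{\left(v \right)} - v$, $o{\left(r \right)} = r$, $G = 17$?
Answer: $0$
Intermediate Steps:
$U{\left(v \right)} = 0$ ($U{\left(v \right)} = v - v = 0$)
$U{\left(G \right)} \left(398 - -585\right) = 0 \left(398 - -585\right) = 0 \left(398 + 585\right) = 0 \cdot 983 = 0$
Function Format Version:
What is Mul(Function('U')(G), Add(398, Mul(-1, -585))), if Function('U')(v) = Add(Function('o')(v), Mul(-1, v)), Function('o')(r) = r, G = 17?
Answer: 0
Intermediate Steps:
Function('U')(v) = 0 (Function('U')(v) = Add(v, Mul(-1, v)) = 0)
Mul(Function('U')(G), Add(398, Mul(-1, -585))) = Mul(0, Add(398, Mul(-1, -585))) = Mul(0, Add(398, 585)) = Mul(0, 983) = 0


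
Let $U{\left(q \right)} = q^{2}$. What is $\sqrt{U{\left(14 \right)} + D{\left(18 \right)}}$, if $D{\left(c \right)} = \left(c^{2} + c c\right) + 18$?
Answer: $\sqrt{862} \approx 29.36$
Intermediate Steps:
$D{\left(c \right)} = 18 + 2 c^{2}$ ($D{\left(c \right)} = \left(c^{2} + c^{2}\right) + 18 = 2 c^{2} + 18 = 18 + 2 c^{2}$)
$\sqrt{U{\left(14 \right)} + D{\left(18 \right)}} = \sqrt{14^{2} + \left(18 + 2 \cdot 18^{2}\right)} = \sqrt{196 + \left(18 + 2 \cdot 324\right)} = \sqrt{196 + \left(18 + 648\right)} = \sqrt{196 + 666} = \sqrt{862}$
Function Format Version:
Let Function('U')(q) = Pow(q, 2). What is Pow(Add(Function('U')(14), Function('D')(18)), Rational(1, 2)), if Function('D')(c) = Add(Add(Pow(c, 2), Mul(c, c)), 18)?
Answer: Pow(862, Rational(1, 2)) ≈ 29.360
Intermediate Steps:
Function('D')(c) = Add(18, Mul(2, Pow(c, 2))) (Function('D')(c) = Add(Add(Pow(c, 2), Pow(c, 2)), 18) = Add(Mul(2, Pow(c, 2)), 18) = Add(18, Mul(2, Pow(c, 2))))
Pow(Add(Function('U')(14), Function('D')(18)), Rational(1, 2)) = Pow(Add(Pow(14, 2), Add(18, Mul(2, Pow(18, 2)))), Rational(1, 2)) = Pow(Add(196, Add(18, Mul(2, 324))), Rational(1, 2)) = Pow(Add(196, Add(18, 648)), Rational(1, 2)) = Pow(Add(196, 666), Rational(1, 2)) = Pow(862, Rational(1, 2))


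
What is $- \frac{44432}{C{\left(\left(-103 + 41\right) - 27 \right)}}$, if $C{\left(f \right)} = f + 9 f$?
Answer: $\frac{22216}{445} \approx 49.924$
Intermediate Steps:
$C{\left(f \right)} = 10 f$
$- \frac{44432}{C{\left(\left(-103 + 41\right) - 27 \right)}} = - \frac{44432}{10 \left(\left(-103 + 41\right) - 27\right)} = - \frac{44432}{10 \left(-62 - 27\right)} = - \frac{44432}{10 \left(-89\right)} = - \frac{44432}{-890} = \left(-44432\right) \left(- \frac{1}{890}\right) = \frac{22216}{445}$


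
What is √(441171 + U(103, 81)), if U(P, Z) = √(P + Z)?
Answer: √(441171 + 2*√46) ≈ 664.22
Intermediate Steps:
√(441171 + U(103, 81)) = √(441171 + √(103 + 81)) = √(441171 + √184) = √(441171 + 2*√46)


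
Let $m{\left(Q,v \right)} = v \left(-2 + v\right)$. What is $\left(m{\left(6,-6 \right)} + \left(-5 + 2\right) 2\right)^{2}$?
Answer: $1764$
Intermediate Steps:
$\left(m{\left(6,-6 \right)} + \left(-5 + 2\right) 2\right)^{2} = \left(- 6 \left(-2 - 6\right) + \left(-5 + 2\right) 2\right)^{2} = \left(\left(-6\right) \left(-8\right) - 6\right)^{2} = \left(48 - 6\right)^{2} = 42^{2} = 1764$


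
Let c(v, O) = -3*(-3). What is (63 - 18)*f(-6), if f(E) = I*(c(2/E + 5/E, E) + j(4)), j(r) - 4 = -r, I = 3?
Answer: 1215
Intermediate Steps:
c(v, O) = 9
j(r) = 4 - r
f(E) = 27 (f(E) = 3*(9 + (4 - 1*4)) = 3*(9 + (4 - 4)) = 3*(9 + 0) = 3*9 = 27)
(63 - 18)*f(-6) = (63 - 18)*27 = 45*27 = 1215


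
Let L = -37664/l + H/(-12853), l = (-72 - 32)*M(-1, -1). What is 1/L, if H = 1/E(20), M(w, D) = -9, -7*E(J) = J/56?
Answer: -7519005/302548154 ≈ -0.024852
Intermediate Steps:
E(J) = -J/392 (E(J) = -J/(7*56) = -J/392)
H = -98/5 (H = 1/(-1/392*20) = 1/(-5/98) = -98/5 ≈ -19.600)
l = 936 (l = (-72 - 32)*(-9) = -104*(-9) = 936)
L = -302548154/7519005 (L = -37664/936 - 98/5/(-12853) = -37664*1/936 - 98/5*(-1/12853) = -4708/117 + 98/64265 = -302548154/7519005 ≈ -40.238)
1/L = 1/(-302548154/7519005) = -7519005/302548154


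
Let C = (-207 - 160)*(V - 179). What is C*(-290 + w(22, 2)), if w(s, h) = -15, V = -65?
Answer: -27312140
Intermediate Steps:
C = 89548 (C = (-207 - 160)*(-65 - 179) = -367*(-244) = 89548)
C*(-290 + w(22, 2)) = 89548*(-290 - 15) = 89548*(-305) = -27312140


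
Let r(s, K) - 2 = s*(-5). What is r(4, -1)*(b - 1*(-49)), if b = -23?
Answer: -468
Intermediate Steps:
r(s, K) = 2 - 5*s (r(s, K) = 2 + s*(-5) = 2 - 5*s)
r(4, -1)*(b - 1*(-49)) = (2 - 5*4)*(-23 - 1*(-49)) = (2 - 20)*(-23 + 49) = -18*26 = -468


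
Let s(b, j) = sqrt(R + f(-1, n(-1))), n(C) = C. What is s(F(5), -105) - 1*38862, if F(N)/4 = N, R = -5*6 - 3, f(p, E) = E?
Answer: -38862 + I*sqrt(34) ≈ -38862.0 + 5.831*I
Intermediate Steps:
R = -33 (R = -30 - 3 = -33)
F(N) = 4*N
s(b, j) = I*sqrt(34) (s(b, j) = sqrt(-33 - 1) = sqrt(-34) = I*sqrt(34))
s(F(5), -105) - 1*38862 = I*sqrt(34) - 1*38862 = I*sqrt(34) - 38862 = -38862 + I*sqrt(34)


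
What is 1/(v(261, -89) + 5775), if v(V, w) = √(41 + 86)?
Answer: 5775/33350498 - √127/33350498 ≈ 0.00017282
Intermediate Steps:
v(V, w) = √127
1/(v(261, -89) + 5775) = 1/(√127 + 5775) = 1/(5775 + √127)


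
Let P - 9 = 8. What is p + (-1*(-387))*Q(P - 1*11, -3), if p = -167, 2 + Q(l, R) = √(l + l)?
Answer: -941 + 774*√3 ≈ 399.61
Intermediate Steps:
P = 17 (P = 9 + 8 = 17)
Q(l, R) = -2 + √2*√l (Q(l, R) = -2 + √(l + l) = -2 + √(2*l) = -2 + √2*√l)
p + (-1*(-387))*Q(P - 1*11, -3) = -167 + (-1*(-387))*(-2 + √2*√(17 - 1*11)) = -167 + 387*(-2 + √2*√(17 - 11)) = -167 + 387*(-2 + √2*√6) = -167 + 387*(-2 + 2*√3) = -167 + (-774 + 774*√3) = -941 + 774*√3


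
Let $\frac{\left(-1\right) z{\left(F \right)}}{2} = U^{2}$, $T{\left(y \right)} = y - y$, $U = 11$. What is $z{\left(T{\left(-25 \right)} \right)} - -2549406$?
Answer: $2549164$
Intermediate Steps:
$T{\left(y \right)} = 0$
$z{\left(F \right)} = -242$ ($z{\left(F \right)} = - 2 \cdot 11^{2} = \left(-2\right) 121 = -242$)
$z{\left(T{\left(-25 \right)} \right)} - -2549406 = -242 - -2549406 = -242 + 2549406 = 2549164$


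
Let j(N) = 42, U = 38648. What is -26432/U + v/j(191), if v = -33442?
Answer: -80848535/101451 ≈ -796.92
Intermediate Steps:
-26432/U + v/j(191) = -26432/38648 - 33442/42 = -26432*1/38648 - 33442*1/42 = -3304/4831 - 16721/21 = -80848535/101451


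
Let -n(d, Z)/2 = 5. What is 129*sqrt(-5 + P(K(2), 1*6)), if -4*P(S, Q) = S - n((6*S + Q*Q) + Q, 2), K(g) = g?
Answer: 258*I*sqrt(2) ≈ 364.87*I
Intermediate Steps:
n(d, Z) = -10 (n(d, Z) = -2*5 = -10)
P(S, Q) = -5/2 - S/4 (P(S, Q) = -(S - 1*(-10))/4 = -(S + 10)/4 = -(10 + S)/4 = -5/2 - S/4)
129*sqrt(-5 + P(K(2), 1*6)) = 129*sqrt(-5 + (-5/2 - 1/4*2)) = 129*sqrt(-5 + (-5/2 - 1/2)) = 129*sqrt(-5 - 3) = 129*sqrt(-8) = 129*(2*I*sqrt(2)) = 258*I*sqrt(2)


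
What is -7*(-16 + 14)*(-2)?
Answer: -28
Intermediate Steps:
-7*(-16 + 14)*(-2) = -7*(-2)*(-2) = 14*(-2) = -28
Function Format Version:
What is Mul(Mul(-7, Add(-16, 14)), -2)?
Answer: -28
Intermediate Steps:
Mul(Mul(-7, Add(-16, 14)), -2) = Mul(Mul(-7, -2), -2) = Mul(14, -2) = -28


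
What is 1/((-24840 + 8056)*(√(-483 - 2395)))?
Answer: I*√2878/48304352 ≈ 1.1106e-6*I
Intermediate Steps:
1/((-24840 + 8056)*(√(-483 - 2395))) = 1/((-16784)*(√(-2878))) = -(-I*√2878/2878)/16784 = -(-1)*I*√2878/48304352 = I*√2878/48304352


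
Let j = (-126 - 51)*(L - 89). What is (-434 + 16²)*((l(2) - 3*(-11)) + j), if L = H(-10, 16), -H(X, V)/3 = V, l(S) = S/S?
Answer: -4322374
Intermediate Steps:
l(S) = 1
H(X, V) = -3*V
L = -48 (L = -3*16 = -48)
j = 24249 (j = (-126 - 51)*(-48 - 89) = -177*(-137) = 24249)
(-434 + 16²)*((l(2) - 3*(-11)) + j) = (-434 + 16²)*((1 - 3*(-11)) + 24249) = (-434 + 256)*((1 + 33) + 24249) = -178*(34 + 24249) = -178*24283 = -4322374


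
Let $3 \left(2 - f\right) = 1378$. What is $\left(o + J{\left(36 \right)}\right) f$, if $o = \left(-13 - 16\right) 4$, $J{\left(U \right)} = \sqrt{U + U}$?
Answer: $\frac{159152}{3} - 2744 \sqrt{2} \approx 49170.0$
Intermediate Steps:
$J{\left(U \right)} = \sqrt{2} \sqrt{U}$ ($J{\left(U \right)} = \sqrt{2 U} = \sqrt{2} \sqrt{U}$)
$f = - \frac{1372}{3}$ ($f = 2 - \frac{1378}{3} = - \frac{1372}{3} \approx -457.33$)
$o = -116$ ($o = \left(-29\right) 4 = -116$)
$\left(o + J{\left(36 \right)}\right) f = \left(-116 + \sqrt{2} \sqrt{36}\right) \left(- \frac{1372}{3}\right) = \left(-116 + \sqrt{2} \cdot 6\right) \left(- \frac{1372}{3}\right) = \left(-116 + 6 \sqrt{2}\right) \left(- \frac{1372}{3}\right) = \frac{159152}{3} - 2744 \sqrt{2}$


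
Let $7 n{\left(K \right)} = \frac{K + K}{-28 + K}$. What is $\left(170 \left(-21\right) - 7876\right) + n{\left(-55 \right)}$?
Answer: $- \frac{6650016}{581} \approx -11446.0$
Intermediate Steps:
$n{\left(K \right)} = \frac{2 K}{7 \left(-28 + K\right)}$ ($n{\left(K \right)} = \frac{\left(K + K\right) \frac{1}{-28 + K}}{7} = \frac{2 K \frac{1}{-28 + K}}{7} = \frac{2 K}{7 \left(-28 + K\right)}$)
$\left(170 \left(-21\right) - 7876\right) + n{\left(-55 \right)} = \left(170 \left(-21\right) - 7876\right) + \frac{2}{7} \left(-55\right) \frac{1}{-28 - 55} = \left(-3570 - 7876\right) + \frac{2}{7} \left(-55\right) \frac{1}{-83} = -11446 + \frac{2}{7} \left(-55\right) \left(- \frac{1}{83}\right) = -11446 + \frac{110}{581} = - \frac{6650016}{581}$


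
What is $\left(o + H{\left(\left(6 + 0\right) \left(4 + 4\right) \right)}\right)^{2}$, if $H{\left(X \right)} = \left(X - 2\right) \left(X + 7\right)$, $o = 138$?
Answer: $7118224$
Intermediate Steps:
$H{\left(X \right)} = \left(-2 + X\right) \left(7 + X\right)$
$\left(o + H{\left(\left(6 + 0\right) \left(4 + 4\right) \right)}\right)^{2} = \left(138 + \left(-14 + \left(\left(6 + 0\right) \left(4 + 4\right)\right)^{2} + 5 \left(6 + 0\right) \left(4 + 4\right)\right)\right)^{2} = \left(138 + \left(-14 + \left(6 \cdot 8\right)^{2} + 5 \cdot 6 \cdot 8\right)\right)^{2} = \left(138 + \left(-14 + 48^{2} + 5 \cdot 48\right)\right)^{2} = \left(138 + \left(-14 + 2304 + 240\right)\right)^{2} = \left(138 + 2530\right)^{2} = 2668^{2} = 7118224$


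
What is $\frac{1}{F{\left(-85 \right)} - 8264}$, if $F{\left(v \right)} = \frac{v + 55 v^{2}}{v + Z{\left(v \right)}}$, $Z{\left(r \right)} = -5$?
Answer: $- \frac{3}{38035} \approx -7.8875 \cdot 10^{-5}$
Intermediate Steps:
$F{\left(v \right)} = \frac{v + 55 v^{2}}{-5 + v}$ ($F{\left(v \right)} = \frac{v + 55 v^{2}}{v - 5} = \frac{v + 55 v^{2}}{-5 + v}$)
$\frac{1}{F{\left(-85 \right)} - 8264} = \frac{1}{- \frac{85 \left(1 + 55 \left(-85\right)\right)}{-5 - 85} - 8264} = \frac{1}{- \frac{85 \left(1 - 4675\right)}{-90} - 8264} = \frac{1}{\left(-85\right) \left(- \frac{1}{90}\right) \left(-4674\right) - 8264} = \frac{1}{- \frac{13243}{3} - 8264} = \frac{1}{- \frac{38035}{3}} = - \frac{3}{38035}$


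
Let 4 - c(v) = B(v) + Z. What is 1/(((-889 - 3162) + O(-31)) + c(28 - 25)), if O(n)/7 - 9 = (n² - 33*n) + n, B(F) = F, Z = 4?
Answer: 1/9680 ≈ 0.00010331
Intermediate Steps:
O(n) = 63 - 224*n + 7*n² (O(n) = 63 + 7*((n² - 33*n) + n) = 63 + 7*(n² - 32*n) = 63 + (-224*n + 7*n²) = 63 - 224*n + 7*n²)
c(v) = -v (c(v) = 4 - (v + 4) = 4 - (4 + v) = 4 + (-4 - v) = -v)
1/(((-889 - 3162) + O(-31)) + c(28 - 25)) = 1/(((-889 - 3162) + (63 - 224*(-31) + 7*(-31)²)) - (28 - 25)) = 1/((-4051 + (63 + 6944 + 7*961)) - 1*3) = 1/((-4051 + (63 + 6944 + 6727)) - 3) = 1/((-4051 + 13734) - 3) = 1/(9683 - 3) = 1/9680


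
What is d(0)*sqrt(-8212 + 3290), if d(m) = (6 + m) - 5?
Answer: I*sqrt(4922) ≈ 70.157*I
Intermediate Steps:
d(m) = 1 + m
d(0)*sqrt(-8212 + 3290) = (1 + 0)*sqrt(-8212 + 3290) = 1*sqrt(-4922) = 1*(I*sqrt(4922)) = I*sqrt(4922)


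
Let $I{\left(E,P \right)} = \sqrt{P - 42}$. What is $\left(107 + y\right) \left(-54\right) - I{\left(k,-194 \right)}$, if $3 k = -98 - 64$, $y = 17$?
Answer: $-6696 - 2 i \sqrt{59} \approx -6696.0 - 15.362 i$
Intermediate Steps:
$k = -54$ ($k = \frac{-98 - 64}{3} = \frac{1}{3} \left(-162\right) = -54$)
$I{\left(E,P \right)} = \sqrt{-42 + P}$
$\left(107 + y\right) \left(-54\right) - I{\left(k,-194 \right)} = \left(107 + 17\right) \left(-54\right) - \sqrt{-42 - 194} = 124 \left(-54\right) - \sqrt{-236} = -6696 - 2 i \sqrt{59}$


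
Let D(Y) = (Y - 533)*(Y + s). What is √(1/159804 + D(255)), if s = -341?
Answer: √16959616912487/26634 ≈ 154.62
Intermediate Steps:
D(Y) = (-533 + Y)*(-341 + Y) (D(Y) = (Y - 533)*(Y - 341) = (-533 + Y)*(-341 + Y))
√(1/159804 + D(255)) = √(1/159804 + (181753 + 255² - 874*255)) = √(1/159804 + (181753 + 65025 - 222870)) = √(1/159804 + 23908) = √(3820594033/159804) = √16959616912487/26634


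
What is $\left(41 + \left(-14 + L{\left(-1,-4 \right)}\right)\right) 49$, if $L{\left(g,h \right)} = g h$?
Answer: $1519$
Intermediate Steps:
$\left(41 + \left(-14 + L{\left(-1,-4 \right)}\right)\right) 49 = \left(41 - 10\right) 49 = 31 \cdot 49 = 1519$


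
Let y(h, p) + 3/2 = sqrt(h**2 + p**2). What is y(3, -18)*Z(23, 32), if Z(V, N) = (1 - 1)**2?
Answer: 0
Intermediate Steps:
Z(V, N) = 0 (Z(V, N) = 0**2 = 0)
y(h, p) = -3/2 + sqrt(h**2 + p**2)
y(3, -18)*Z(23, 32) = (-3/2 + sqrt(3**2 + (-18)**2))*0 = (-3/2 + sqrt(9 + 324))*0 = (-3/2 + sqrt(333))*0 = (-3/2 + 3*sqrt(37))*0 = 0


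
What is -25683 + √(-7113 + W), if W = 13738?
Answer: -25683 + 5*√265 ≈ -25602.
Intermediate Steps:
-25683 + √(-7113 + W) = -25683 + √(-7113 + 13738) = -25683 + √6625 = -25683 + 5*√265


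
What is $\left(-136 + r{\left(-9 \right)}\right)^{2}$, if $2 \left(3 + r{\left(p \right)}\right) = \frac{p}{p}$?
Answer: $\frac{76729}{4} \approx 19182.0$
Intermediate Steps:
$r{\left(p \right)} = - \frac{5}{2}$ ($r{\left(p \right)} = -3 + \frac{p \frac{1}{p}}{2} = -3 + \frac{1}{2} \cdot 1 = -3 + \frac{1}{2} = - \frac{5}{2}$)
$\left(-136 + r{\left(-9 \right)}\right)^{2} = \left(-136 - \frac{5}{2}\right)^{2} = \left(- \frac{277}{2}\right)^{2} = \frac{76729}{4}$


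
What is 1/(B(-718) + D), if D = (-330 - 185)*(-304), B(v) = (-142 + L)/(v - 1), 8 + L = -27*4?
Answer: 719/112566898 ≈ 6.3873e-6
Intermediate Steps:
L = -116 (L = -8 - 27*4 = -8 - 108 = -116)
B(v) = -258/(-1 + v) (B(v) = (-142 - 116)/(v - 1) = -258/(-1 + v))
D = 156560 (D = -515*(-304) = 156560)
1/(B(-718) + D) = 1/(-258/(-1 - 718) + 156560) = 1/(-258/(-719) + 156560) = 1/(-258*(-1/719) + 156560) = 1/(258/719 + 156560) = 1/(112566898/719) = 719/112566898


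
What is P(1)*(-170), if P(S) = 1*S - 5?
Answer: 680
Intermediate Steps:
P(S) = -5 + S (P(S) = S - 5 = -5 + S)
P(1)*(-170) = (-5 + 1)*(-170) = -4*(-170) = 680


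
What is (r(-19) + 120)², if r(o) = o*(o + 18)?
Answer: 19321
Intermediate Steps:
r(o) = o*(18 + o)
(r(-19) + 120)² = (-19*(18 - 19) + 120)² = (-19*(-1) + 120)² = (19 + 120)² = 139² = 19321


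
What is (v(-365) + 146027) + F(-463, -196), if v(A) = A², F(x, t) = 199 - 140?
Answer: 279311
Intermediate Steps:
F(x, t) = 59
(v(-365) + 146027) + F(-463, -196) = ((-365)² + 146027) + 59 = (133225 + 146027) + 59 = 279252 + 59 = 279311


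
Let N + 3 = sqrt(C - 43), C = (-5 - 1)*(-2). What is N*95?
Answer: -285 + 95*I*sqrt(31) ≈ -285.0 + 528.94*I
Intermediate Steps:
C = 12 (C = -6*(-2) = 12)
N = -3 + I*sqrt(31) (N = -3 + sqrt(12 - 43) = -3 + sqrt(-31) = -3 + I*sqrt(31) ≈ -3.0 + 5.5678*I)
N*95 = (-3 + I*sqrt(31))*95 = -285 + 95*I*sqrt(31)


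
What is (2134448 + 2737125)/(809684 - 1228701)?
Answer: -4871573/419017 ≈ -11.626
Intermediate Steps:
(2134448 + 2737125)/(809684 - 1228701) = 4871573/(-419017) = 4871573*(-1/419017) = -4871573/419017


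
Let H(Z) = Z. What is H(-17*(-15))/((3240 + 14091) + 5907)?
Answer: 85/7746 ≈ 0.010973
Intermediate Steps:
H(-17*(-15))/((3240 + 14091) + 5907) = (-17*(-15))/((3240 + 14091) + 5907) = 255/(17331 + 5907) = 255/23238 = 255*(1/23238) = 85/7746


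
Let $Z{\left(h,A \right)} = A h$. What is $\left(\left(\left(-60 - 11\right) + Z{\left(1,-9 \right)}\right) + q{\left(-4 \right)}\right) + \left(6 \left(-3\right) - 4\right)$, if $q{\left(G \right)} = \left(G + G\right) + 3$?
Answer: $-107$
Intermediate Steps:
$q{\left(G \right)} = 3 + 2 G$ ($q{\left(G \right)} = 2 G + 3 = 3 + 2 G$)
$\left(\left(\left(-60 - 11\right) + Z{\left(1,-9 \right)}\right) + q{\left(-4 \right)}\right) + \left(6 \left(-3\right) - 4\right) = \left(\left(\left(-60 - 11\right) - 9\right) + \left(3 + 2 \left(-4\right)\right)\right) + \left(6 \left(-3\right) - 4\right) = \left(\left(-71 - 9\right) + \left(3 - 8\right)\right) - 22 = \left(-80 - 5\right) - 22 = -85 - 22 = -107$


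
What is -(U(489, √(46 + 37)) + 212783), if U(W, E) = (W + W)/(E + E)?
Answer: -212783 - 489*√83/83 ≈ -2.1284e+5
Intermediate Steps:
U(W, E) = W/E (U(W, E) = (2*W)/((2*E)) = (2*W)*(1/(2*E)) = W/E)
-(U(489, √(46 + 37)) + 212783) = -(489/(√(46 + 37)) + 212783) = -(489/(√83) + 212783) = -(489*(√83/83) + 212783) = -(489*√83/83 + 212783) = -(212783 + 489*√83/83) = -212783 - 489*√83/83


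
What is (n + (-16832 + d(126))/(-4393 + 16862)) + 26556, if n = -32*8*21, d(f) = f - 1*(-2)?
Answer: 264076716/12469 ≈ 21179.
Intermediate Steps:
d(f) = 2 + f (d(f) = f + 2 = 2 + f)
n = -5376 (n = -256*21 = -5376)
(n + (-16832 + d(126))/(-4393 + 16862)) + 26556 = (-5376 + (-16832 + (2 + 126))/(-4393 + 16862)) + 26556 = (-5376 + (-16832 + 128)/12469) + 26556 = (-5376 - 16704*1/12469) + 26556 = (-5376 - 16704/12469) + 26556 = -67050048/12469 + 26556 = 264076716/12469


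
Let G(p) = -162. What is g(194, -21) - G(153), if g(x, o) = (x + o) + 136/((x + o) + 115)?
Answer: 12077/36 ≈ 335.47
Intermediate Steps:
g(x, o) = o + x + 136/(115 + o + x) (g(x, o) = (o + x) + 136/((o + x) + 115) = (o + x) + 136/(115 + o + x) = o + x + 136/(115 + o + x))
g(194, -21) - G(153) = (136 + (-21)² + 194² + 115*(-21) + 115*194 + 2*(-21)*194)/(115 - 21 + 194) - 1*(-162) = (136 + 441 + 37636 - 2415 + 22310 - 8148)/288 + 162 = (1/288)*49960 + 162 = 6245/36 + 162 = 12077/36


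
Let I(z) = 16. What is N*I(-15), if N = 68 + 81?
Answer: 2384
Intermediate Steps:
N = 149
N*I(-15) = 149*16 = 2384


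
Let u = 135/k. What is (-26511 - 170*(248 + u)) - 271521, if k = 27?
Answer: -341042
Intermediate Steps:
u = 5 (u = 135/27 = 135*(1/27) = 5)
(-26511 - 170*(248 + u)) - 271521 = (-26511 - 170*(248 + 5)) - 271521 = (-26511 - 170*253) - 271521 = (-26511 - 43010) - 271521 = -69521 - 271521 = -341042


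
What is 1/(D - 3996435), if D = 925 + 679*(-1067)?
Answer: -1/4720003 ≈ -2.1186e-7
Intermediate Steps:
D = -723568 (D = 925 - 724493 = -723568)
1/(D - 3996435) = 1/(-723568 - 3996435) = 1/(-4720003) = -1/4720003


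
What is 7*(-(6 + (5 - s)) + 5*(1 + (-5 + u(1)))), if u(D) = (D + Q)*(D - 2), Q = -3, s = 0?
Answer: -147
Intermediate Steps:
u(D) = (-3 + D)*(-2 + D) (u(D) = (D - 3)*(D - 2) = (-3 + D)*(-2 + D))
7*(-(6 + (5 - s)) + 5*(1 + (-5 + u(1)))) = 7*(-(6 + (5 - 1*0)) + 5*(1 + (-5 + (6 + 1² - 5*1)))) = 7*(-(6 + (5 + 0)) + 5*(1 + (-5 + (6 + 1 - 5)))) = 7*(-(6 + 5) + 5*(1 + (-5 + 2))) = 7*(-1*11 + 5*(1 - 3)) = 7*(-11 + 5*(-2)) = 7*(-11 - 10) = 7*(-21) = -147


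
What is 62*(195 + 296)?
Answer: 30442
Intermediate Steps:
62*(195 + 296) = 62*491 = 30442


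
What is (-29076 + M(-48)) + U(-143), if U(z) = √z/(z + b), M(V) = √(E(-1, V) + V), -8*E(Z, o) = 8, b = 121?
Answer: -29076 + 7*I - I*√143/22 ≈ -29076.0 + 6.4564*I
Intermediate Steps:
E(Z, o) = -1 (E(Z, o) = -⅛*8 = -1)
M(V) = √(-1 + V)
U(z) = √z/(121 + z) (U(z) = √z/(z + 121) = √z/(121 + z))
(-29076 + M(-48)) + U(-143) = (-29076 + √(-1 - 48)) + √(-143)/(121 - 143) = (-29076 + √(-49)) + (I*√143)/(-22) = (-29076 + 7*I) + (I*√143)*(-1/22) = (-29076 + 7*I) - I*√143/22 = -29076 + 7*I - I*√143/22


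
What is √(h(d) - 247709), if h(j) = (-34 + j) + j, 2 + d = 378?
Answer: I*√246991 ≈ 496.98*I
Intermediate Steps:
d = 376 (d = -2 + 378 = 376)
h(j) = -34 + 2*j
√(h(d) - 247709) = √((-34 + 2*376) - 247709) = √((-34 + 752) - 247709) = √(718 - 247709) = √(-246991) = I*√246991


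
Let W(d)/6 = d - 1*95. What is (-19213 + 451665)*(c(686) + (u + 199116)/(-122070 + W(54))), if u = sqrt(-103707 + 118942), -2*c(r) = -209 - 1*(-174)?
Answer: 69964030594/10193 - 108113*sqrt(15235)/30579 ≈ 6.8635e+6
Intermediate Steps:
c(r) = 35/2 (c(r) = -(-209 - 1*(-174))/2 = -(-209 + 174)/2 = -1/2*(-35) = 35/2)
W(d) = -570 + 6*d (W(d) = 6*(d - 1*95) = 6*(d - 95) = 6*(-95 + d) = -570 + 6*d)
u = sqrt(15235) ≈ 123.43
(-19213 + 451665)*(c(686) + (u + 199116)/(-122070 + W(54))) = (-19213 + 451665)*(35/2 + (sqrt(15235) + 199116)/(-122070 + (-570 + 6*54))) = 432452*(35/2 + (199116 + sqrt(15235))/(-122070 + (-570 + 324))) = 432452*(35/2 + (199116 + sqrt(15235))/(-122070 - 246)) = 432452*(35/2 + (199116 + sqrt(15235))/(-122316)) = 432452*(35/2 + (199116 + sqrt(15235))*(-1/122316)) = 432452*(35/2 + (-16593/10193 - sqrt(15235)/122316)) = 432452*(323569/20386 - sqrt(15235)/122316) = 69964030594/10193 - 108113*sqrt(15235)/30579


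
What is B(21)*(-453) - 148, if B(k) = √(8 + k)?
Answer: -148 - 453*√29 ≈ -2587.5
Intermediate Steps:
B(21)*(-453) - 148 = √(8 + 21)*(-453) - 148 = √29*(-453) - 148 = -453*√29 - 148 = -148 - 453*√29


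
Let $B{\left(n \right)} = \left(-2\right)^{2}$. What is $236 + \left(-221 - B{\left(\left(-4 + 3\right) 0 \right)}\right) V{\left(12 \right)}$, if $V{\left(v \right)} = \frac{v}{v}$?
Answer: $11$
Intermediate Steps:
$V{\left(v \right)} = 1$
$B{\left(n \right)} = 4$
$236 + \left(-221 - B{\left(\left(-4 + 3\right) 0 \right)}\right) V{\left(12 \right)} = 236 + \left(-221 - 4\right) 1 = 236 - 225 = 11$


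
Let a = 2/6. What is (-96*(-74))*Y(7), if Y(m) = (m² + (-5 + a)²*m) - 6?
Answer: 4165312/3 ≈ 1.3884e+6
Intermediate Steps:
a = ⅓ (a = 2*(⅙) = ⅓ ≈ 0.33333)
Y(m) = -6 + m² + 196*m/9 (Y(m) = (m² + (-5 + ⅓)²*m) - 6 = (m² + (-14/3)²*m) - 6 = (m² + 196*m/9) - 6 = -6 + m² + 196*m/9)
(-96*(-74))*Y(7) = (-96*(-74))*(-6 + 7² + (196/9)*7) = 7104*(-6 + 49 + 1372/9) = 7104*(1759/9) = 4165312/3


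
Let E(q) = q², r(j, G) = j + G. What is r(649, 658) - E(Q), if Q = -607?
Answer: -367142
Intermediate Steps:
r(j, G) = G + j
r(649, 658) - E(Q) = (658 + 649) - 1*(-607)² = 1307 - 1*368449 = 1307 - 368449 = -367142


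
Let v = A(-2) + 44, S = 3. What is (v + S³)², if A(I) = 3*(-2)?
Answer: 4225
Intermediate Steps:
A(I) = -6
v = 38 (v = -6 + 44 = 38)
(v + S³)² = (38 + 3³)² = (38 + 27)² = 65² = 4225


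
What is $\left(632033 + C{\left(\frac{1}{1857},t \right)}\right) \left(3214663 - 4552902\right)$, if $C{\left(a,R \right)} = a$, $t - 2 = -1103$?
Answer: $- \frac{1570671418098398}{1857} \approx -8.4581 \cdot 10^{11}$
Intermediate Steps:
$t = -1101$ ($t = 2 - 1103 = -1101$)
$\left(632033 + C{\left(\frac{1}{1857},t \right)}\right) \left(3214663 - 4552902\right) = \left(632033 + \frac{1}{1857}\right) \left(3214663 - 4552902\right) = \left(632033 + \frac{1}{1857}\right) \left(-1338239\right) = \frac{1173685282}{1857} \left(-1338239\right) = - \frac{1570671418098398}{1857}$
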